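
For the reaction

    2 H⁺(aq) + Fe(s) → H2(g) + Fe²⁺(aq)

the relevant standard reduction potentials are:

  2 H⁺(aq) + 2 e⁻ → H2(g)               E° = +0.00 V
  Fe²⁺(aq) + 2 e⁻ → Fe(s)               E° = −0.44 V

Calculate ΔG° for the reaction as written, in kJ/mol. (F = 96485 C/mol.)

In the reaction as written H⁺(aq) is reduced, so the 2H⁺/H₂ couple is the cathode and Fe²⁺/Fe is the anode.
E°cell = +0.00 − (−0.44) = +0.44 V; balancing electrons gives n = 2.
ΔG° = −nFE°cell = −(2)(96485)(+0.44) J/mol = −84.9 kJ/mol.

−84.9 kJ/mol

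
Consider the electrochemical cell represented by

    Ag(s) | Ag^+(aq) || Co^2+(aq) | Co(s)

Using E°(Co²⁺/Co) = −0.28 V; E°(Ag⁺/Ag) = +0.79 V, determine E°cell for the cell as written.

−1.07 V

By convention the left-hand electrode in cell notation is the anode (oxidation) and the right-hand electrode is the cathode (reduction).
E°cell = E°(right) − E°(left) = −0.28 − (+0.79) = −1.07 V.
The negative sign shows that, as written, the cell would require an external voltage to drive the reaction.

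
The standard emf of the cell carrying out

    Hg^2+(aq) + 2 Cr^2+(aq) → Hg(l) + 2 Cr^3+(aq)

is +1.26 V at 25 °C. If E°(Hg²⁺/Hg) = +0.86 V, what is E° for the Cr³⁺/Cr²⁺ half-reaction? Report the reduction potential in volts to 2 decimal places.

−0.40 V

In the reaction as written the Hg²⁺/Hg couple is reduced (cathode) and Cr³⁺/Cr²⁺ is oxidized (anode), so E°cell = E°(Hg²⁺/Hg) − E°(Cr³⁺/Cr²⁺).
E°(Cr³⁺/Cr²⁺) = E°(cathode) − E°cell = +0.86 − (+1.26) = −0.40 V.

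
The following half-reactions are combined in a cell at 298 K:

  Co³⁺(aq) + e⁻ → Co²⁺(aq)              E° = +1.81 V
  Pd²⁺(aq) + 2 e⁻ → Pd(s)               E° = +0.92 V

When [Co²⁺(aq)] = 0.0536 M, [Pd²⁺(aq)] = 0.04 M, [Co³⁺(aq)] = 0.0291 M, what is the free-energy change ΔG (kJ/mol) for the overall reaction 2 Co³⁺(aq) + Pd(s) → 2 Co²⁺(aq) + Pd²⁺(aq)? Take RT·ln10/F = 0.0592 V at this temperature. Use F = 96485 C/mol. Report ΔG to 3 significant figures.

E°cell = +1.81 − (+0.92) = +0.89 V; the balanced reaction transfers n = 2 electrons.
The reaction quotient is ([Co²⁺(aq)]^2·[Pd²⁺(aq)]) / [Co³⁺(aq)]^2 = 0.136; by Nernst, E = +0.89 − (0.0592/2)(−0.867) = +0.9157 V.
ΔG = −nFE = −(2)(96485)(+0.9157) J/mol = −177 kJ/mol.

−177 kJ/mol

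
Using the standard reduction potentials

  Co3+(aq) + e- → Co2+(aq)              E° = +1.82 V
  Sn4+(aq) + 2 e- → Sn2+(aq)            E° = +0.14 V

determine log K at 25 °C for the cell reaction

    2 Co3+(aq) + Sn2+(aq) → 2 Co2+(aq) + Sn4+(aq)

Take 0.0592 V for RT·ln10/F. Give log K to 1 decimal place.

log K = 56.8

The Co³⁺/Co²⁺ couple is reduced (cathode); E°cell = +1.82 − (+0.14) = +1.68 V with n = 2.
At equilibrium E = 0, so log K = nE°cell / 0.0592 = (2)(+1.68) / 0.0592 = 56.8.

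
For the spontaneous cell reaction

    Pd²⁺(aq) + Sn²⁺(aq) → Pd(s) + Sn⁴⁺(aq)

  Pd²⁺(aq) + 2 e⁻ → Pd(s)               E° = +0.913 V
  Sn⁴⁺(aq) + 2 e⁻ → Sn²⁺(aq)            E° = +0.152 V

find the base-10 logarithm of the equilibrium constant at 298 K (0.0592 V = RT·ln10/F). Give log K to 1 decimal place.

log K = 25.7

The Pd²⁺/Pd couple is reduced (cathode); E°cell = +0.913 − (+0.152) = +0.761 V with n = 2.
At equilibrium E = 0, so log K = nE°cell / 0.0592 = (2)(+0.761) / 0.0592 = 25.7.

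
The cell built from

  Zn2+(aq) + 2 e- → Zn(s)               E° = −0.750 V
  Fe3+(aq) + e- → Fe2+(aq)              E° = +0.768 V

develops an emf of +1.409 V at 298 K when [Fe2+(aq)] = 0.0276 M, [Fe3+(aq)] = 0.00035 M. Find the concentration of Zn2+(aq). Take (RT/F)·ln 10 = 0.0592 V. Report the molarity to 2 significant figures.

0.77 M

Fe³⁺/Fe²⁺ is the cathode (higher E°); E°cell = +0.768 − (−0.750) = +1.518 V with n = 2.
From the Nernst equation, log Q = n(E° − E)/0.0592 = 2·(+1.518 − (+1.409))/0.0592 = 3.682.
The balanced reaction is 2 Fe3+(aq) + Zn(s) → 2 Fe2+(aq) + Zn2+(aq), so Q = ([Fe2+(aq)]^2·[Zn2+(aq)]) / [Fe3+(aq)]^2.
Substituting the known concentrations and solving, log [Zn2+(aq)] = −0.112 and [Zn2+(aq)] = 0.77 M.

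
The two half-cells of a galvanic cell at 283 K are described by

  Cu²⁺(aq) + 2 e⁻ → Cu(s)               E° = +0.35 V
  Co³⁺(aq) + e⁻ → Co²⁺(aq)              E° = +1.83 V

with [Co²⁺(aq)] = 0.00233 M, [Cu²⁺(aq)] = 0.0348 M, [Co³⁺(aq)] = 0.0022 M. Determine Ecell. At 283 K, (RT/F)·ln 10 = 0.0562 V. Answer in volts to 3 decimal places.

+1.520 V

Co³⁺/Co²⁺ is reduced (cathode, E° = +1.83 V) and Cu²⁺/Cu is oxidized (anode).
E°cell = E°cat − E°an = +1.83 − (+0.35) = +1.48 V; n = 2.
For the overall reaction 2 Co³⁺(aq) + Cu(s) → 2 Co²⁺(aq) + Cu²⁺(aq), Q = ([Co²⁺(aq)]^2·[Cu²⁺(aq)]) / [Co³⁺(aq)]^2 = 0.039, giving log Q = −1.409.
E = E° − (0.0562/n)·log Q = +1.48 − (0.0562/2)(−1.409) = +1.520 V.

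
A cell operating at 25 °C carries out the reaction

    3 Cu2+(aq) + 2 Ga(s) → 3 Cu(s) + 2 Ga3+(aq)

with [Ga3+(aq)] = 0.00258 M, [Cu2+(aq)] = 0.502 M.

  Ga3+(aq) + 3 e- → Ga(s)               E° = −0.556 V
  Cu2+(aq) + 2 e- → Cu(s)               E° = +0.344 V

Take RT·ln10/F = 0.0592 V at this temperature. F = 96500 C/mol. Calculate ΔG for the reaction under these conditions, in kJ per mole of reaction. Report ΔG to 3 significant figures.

E°cell = +0.344 − (−0.556) = +0.900 V; the balanced reaction transfers n = 6 electrons.
Here Q = [Ga3+(aq)]^2 / [Cu2+(aq)]^3 = 5.26×10^−5 (log Q = −4.279), giving E = +0.900 − (0.0592/6)·(−4.279) = +0.9422 V.
Finally ΔG = −nFE = −(6)(96500 C/mol)(+0.9422 V) = −546 kJ/mol.

−546 kJ/mol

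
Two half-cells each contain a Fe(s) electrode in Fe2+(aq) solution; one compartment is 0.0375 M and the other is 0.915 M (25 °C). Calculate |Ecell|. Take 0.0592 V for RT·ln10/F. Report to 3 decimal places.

For a concentration cell E°cell = 0, since both electrodes use the same couple.
The compartment with the higher Fe2+(aq) concentration (0.915 M) acts as the cathode; ions are reduced there and produced at the dilute (0.0375 M) anode.
With n = 2, Ecell = −(0.0592/2)·log([dilute]/[conc]) = −(0.0592/2)·log(0.0375/0.915) = +0.041 V.

0.041 V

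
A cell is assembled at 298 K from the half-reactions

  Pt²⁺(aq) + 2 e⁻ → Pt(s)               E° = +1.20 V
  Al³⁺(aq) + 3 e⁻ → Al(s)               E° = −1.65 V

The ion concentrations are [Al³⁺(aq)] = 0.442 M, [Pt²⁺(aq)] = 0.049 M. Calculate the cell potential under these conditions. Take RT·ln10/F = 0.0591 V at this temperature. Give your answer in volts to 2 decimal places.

+2.82 V

The Pt²⁺/Pt couple has the more positive E°, so it is the cathode; Al³⁺/Al is the anode.
E°cell = +1.20 − (−1.65) = +2.85 V, with n = 6 electrons transferred.
For the overall reaction 3 Pt²⁺(aq) + 2 Al(s) → 3 Pt(s) + 2 Al³⁺(aq), Q = [Al³⁺(aq)]^2 / [Pt²⁺(aq)]^3 = 1.66×10^3, giving log Q = 3.220.
By the Nernst equation, E = +2.85 − (0.0591/6)·(3.220) = +2.82 V.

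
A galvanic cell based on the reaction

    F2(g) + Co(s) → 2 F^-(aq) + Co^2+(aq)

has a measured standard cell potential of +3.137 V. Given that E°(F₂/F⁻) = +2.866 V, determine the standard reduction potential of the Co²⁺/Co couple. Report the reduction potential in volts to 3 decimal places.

−0.271 V

In the reaction as written the F₂/F⁻ couple is reduced (cathode) and Co²⁺/Co is oxidized (anode), so E°cell = E°(F₂/F⁻) − E°(Co²⁺/Co).
E°(Co²⁺/Co) = E°(cathode) − E°cell = +2.866 − (+3.137) = −0.271 V.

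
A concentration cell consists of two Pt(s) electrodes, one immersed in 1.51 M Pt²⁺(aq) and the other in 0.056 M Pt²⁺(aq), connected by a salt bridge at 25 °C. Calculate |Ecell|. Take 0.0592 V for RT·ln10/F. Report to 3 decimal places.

For a concentration cell E°cell = 0, since both electrodes use the same couple.
The compartment with the higher Pt²⁺(aq) concentration (1.51 M) acts as the cathode; ions are reduced there and produced at the dilute (0.056 M) anode.
With n = 2, Ecell = −(0.0592/2)·log([dilute]/[conc]) = −(0.0592/2)·log(0.056/1.51) = +0.042 V.

0.042 V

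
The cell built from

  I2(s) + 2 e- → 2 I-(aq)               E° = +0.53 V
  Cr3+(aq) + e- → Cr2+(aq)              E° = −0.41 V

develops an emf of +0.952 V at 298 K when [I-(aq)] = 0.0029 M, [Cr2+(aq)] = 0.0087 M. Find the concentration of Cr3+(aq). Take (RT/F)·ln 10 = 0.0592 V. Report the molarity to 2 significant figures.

1.9 M

With I₂/I⁻ at the cathode and Cr³⁺/Cr²⁺ at the anode, E°cell = +0.53 − (−0.41) = +0.94 V (n = 2).
From the Nernst equation, log Q = n(E° − E)/0.0592 = 2·(+0.94 − (+0.952))/0.0592 = −0.405.
Balancing electrons gives I2(s) + 2 Cr2+(aq) → 2 I-(aq) + 2 Cr3+(aq); thus Q = ([I-(aq)]^2·[Cr3+(aq)]^2) / [Cr2+(aq)]^2.
Isolating [Cr3+(aq)] in Q = 10^{−0.405} yields log [Cr3+(aq)] = 0.275, i.e. 1.9 M.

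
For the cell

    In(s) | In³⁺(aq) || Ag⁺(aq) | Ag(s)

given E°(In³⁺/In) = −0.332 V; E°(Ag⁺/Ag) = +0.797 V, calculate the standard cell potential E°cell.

+1.129 V

By convention the left-hand electrode in cell notation is the anode (oxidation) and the right-hand electrode is the cathode (reduction).
E°cell = E°(right) − E°(left) = +0.797 − (−0.332) = +1.129 V.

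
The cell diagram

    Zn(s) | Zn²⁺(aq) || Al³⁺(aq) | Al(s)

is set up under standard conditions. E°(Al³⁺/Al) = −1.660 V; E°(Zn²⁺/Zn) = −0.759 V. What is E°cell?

By convention the left-hand electrode in cell notation is the anode (oxidation) and the right-hand electrode is the cathode (reduction).
E°cell = E°(right) − E°(left) = −1.660 − (−0.759) = −0.901 V.
The negative sign shows that, as written, the cell would require an external voltage to drive the reaction.

−0.901 V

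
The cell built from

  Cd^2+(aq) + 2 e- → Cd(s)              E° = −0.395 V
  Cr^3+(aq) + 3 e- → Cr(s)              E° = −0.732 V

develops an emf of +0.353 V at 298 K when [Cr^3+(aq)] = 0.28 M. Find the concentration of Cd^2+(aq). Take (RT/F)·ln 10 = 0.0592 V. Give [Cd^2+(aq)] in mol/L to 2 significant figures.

1.5 M

Cd²⁺/Cd is the cathode (higher E°); E°cell = −0.395 − (−0.732) = +0.337 V with n = 6.
From the Nernst equation, log Q = n(E° − E)/0.0592 = 6·(+0.337 − (+0.353))/0.0592 = −1.622.
For 3 Cd^2+(aq) + 2 Cr(s) → 3 Cd(s) + 2 Cr^3+(aq), the reaction quotient is Q = [Cr^3+(aq)]^2 / [Cd^2+(aq)]^3.
Substituting the known concentrations and solving, log [Cd^2+(aq)] = 0.172 and [Cd^2+(aq)] = 1.5 M.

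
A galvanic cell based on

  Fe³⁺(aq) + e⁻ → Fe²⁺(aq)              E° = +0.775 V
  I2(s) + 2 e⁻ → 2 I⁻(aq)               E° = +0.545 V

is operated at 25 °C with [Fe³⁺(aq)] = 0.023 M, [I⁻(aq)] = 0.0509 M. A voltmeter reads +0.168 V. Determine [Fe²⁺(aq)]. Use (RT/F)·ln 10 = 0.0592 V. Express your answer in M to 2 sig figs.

With Fe³⁺/Fe²⁺ at the cathode and I₂/I⁻ at the anode, E°cell = +0.775 − (+0.545) = +0.230 V (n = 2).
From the Nernst equation, log Q = n(E° − E)/0.0592 = 2·(+0.230 − (+0.168))/0.0592 = 2.095.
The balanced reaction is 2 Fe³⁺(aq) + 2 I⁻(aq) → 2 Fe²⁺(aq) + I2(s), so Q = [Fe²⁺(aq)]^2 / ([Fe³⁺(aq)]^2·[I⁻(aq)]^2).
Solving for the unknown gives log [Fe²⁺(aq)] = −1.884, so [Fe²⁺(aq)] ≈ 0.013 M.

0.013 M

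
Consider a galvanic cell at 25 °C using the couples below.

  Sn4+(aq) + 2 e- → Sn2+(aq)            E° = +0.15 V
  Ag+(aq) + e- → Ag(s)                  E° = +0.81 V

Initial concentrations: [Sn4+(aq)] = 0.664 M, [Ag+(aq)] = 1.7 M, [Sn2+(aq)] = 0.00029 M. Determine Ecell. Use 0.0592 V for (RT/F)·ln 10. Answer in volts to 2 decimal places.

Ag⁺/Ag is reduced (cathode, E° = +0.81 V) and Sn⁴⁺/Sn²⁺ is oxidized (anode).
The standard potential is +0.81 − (+0.15) = +0.66 V and the balanced reaction transfers n = 2 electrons.
For the overall reaction 2 Ag+(aq) + Sn2+(aq) → 2 Ag(s) + Sn4+(aq), Q = [Sn4+(aq)] / ([Ag+(aq)]^2·[Sn2+(aq)]) = 792, giving log Q = 2.899.
Applying E = E° − (RT ln10/nF)·log Q gives +0.66 − (0.0592/2)(2.899) = +0.57 V.

+0.57 V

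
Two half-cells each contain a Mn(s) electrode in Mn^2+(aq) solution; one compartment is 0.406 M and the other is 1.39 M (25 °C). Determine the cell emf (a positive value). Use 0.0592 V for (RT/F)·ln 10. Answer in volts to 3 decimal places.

For a concentration cell E°cell = 0, since both electrodes use the same couple.
The compartment with the higher Mn^2+(aq) concentration (1.39 M) acts as the cathode; ions are reduced there and produced at the dilute (0.406 M) anode.
With n = 2, Ecell = −(0.0592/2)·log([dilute]/[conc]) = −(0.0592/2)·log(0.406/1.39) = +0.016 V.

0.016 V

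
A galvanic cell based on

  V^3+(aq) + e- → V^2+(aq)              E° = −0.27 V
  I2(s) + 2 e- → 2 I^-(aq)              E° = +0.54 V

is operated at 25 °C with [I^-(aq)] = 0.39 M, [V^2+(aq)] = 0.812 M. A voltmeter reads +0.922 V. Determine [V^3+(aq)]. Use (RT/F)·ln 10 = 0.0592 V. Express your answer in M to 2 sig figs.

I₂/I⁻ is the cathode (higher E°); E°cell = +0.54 − (−0.27) = +0.81 V with n = 2.
From the Nernst equation, log Q = n(E° − E)/0.0592 = 2·(+0.81 − (+0.922))/0.0592 = −3.784.
The balanced reaction is I2(s) + 2 V^2+(aq) → 2 I^-(aq) + 2 V^3+(aq), so Q = ([I^-(aq)]^2·[V^3+(aq)]^2) / [V^2+(aq)]^2.
Substituting the known concentrations and solving, log [V^3+(aq)] = −1.574 and [V^3+(aq)] = 0.027 M.

0.027 M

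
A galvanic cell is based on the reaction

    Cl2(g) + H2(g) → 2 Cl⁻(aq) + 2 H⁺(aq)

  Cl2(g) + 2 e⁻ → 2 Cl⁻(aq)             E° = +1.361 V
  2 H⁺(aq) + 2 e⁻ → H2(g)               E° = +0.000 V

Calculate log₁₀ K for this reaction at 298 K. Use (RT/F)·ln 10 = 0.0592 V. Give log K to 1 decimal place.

The Cl₂/Cl⁻ couple is reduced (cathode); E°cell = +1.361 − (+0.000) = +1.361 V with n = 2.
At equilibrium E = 0, so log K = nE°cell / 0.0592 = (2)(+1.361) / 0.0592 = 46.0.

log K = 46.0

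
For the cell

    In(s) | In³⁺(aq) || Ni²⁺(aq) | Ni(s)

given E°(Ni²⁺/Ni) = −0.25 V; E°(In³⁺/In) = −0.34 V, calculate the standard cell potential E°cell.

+0.09 V

By convention the left-hand electrode in cell notation is the anode (oxidation) and the right-hand electrode is the cathode (reduction).
E°cell = E°(right) − E°(left) = −0.25 − (−0.34) = +0.09 V.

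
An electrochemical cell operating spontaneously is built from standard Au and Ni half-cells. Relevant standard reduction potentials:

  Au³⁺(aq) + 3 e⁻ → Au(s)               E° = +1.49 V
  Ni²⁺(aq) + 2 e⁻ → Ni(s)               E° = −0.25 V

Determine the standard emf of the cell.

The Au³⁺/Au couple has the higher E°, so Au ion is reduced (cathode) and Ni is oxidized (anode).
E°cell = E°(cathode) − E°(anode) = +1.49 − (−0.25) = +1.74 V.

+1.74 V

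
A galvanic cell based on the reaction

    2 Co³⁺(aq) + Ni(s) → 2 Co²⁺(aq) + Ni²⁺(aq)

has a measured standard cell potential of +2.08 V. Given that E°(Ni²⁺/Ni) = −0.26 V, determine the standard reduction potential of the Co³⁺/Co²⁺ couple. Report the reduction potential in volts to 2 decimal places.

+1.82 V

In the reaction as written the Co³⁺/Co²⁺ couple is reduced (cathode) and Ni²⁺/Ni is oxidized (anode), so E°cell = E°(Co³⁺/Co²⁺) − E°(Ni²⁺/Ni).
E°(Co³⁺/Co²⁺) = E°cell + E°(anode) = +2.08 + (−0.26) = +1.82 V.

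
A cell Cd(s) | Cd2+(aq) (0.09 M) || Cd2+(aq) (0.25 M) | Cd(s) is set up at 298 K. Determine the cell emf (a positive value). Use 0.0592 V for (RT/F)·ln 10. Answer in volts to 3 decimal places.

For a concentration cell E°cell = 0, since both electrodes use the same couple.
The compartment with the higher Cd2+(aq) concentration (0.25 M) acts as the cathode; ions are reduced there and produced at the dilute (0.09 M) anode.
With n = 2, Ecell = −(0.0592/2)·log([dilute]/[conc]) = −(0.0592/2)·log(0.09/0.25) = +0.013 V.

0.013 V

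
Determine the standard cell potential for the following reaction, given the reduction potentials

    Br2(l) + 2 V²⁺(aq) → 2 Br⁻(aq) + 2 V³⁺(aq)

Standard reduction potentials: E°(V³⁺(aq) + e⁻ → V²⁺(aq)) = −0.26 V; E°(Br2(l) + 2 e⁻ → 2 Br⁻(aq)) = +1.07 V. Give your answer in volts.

+1.33 V

In the reaction as written, Br2(l) is reduced (cathode) and V³⁺(aq) is produced by oxidation at the anode.
E°cell = E°(cathode) − E°(anode) = +1.07 − (−0.26) = +1.33 V.
The positive value indicates the reaction is spontaneous as written.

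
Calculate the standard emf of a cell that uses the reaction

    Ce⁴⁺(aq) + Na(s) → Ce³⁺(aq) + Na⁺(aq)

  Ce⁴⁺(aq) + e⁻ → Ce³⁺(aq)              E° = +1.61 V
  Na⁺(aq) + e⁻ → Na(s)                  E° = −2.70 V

In the reaction as written, Ce⁴⁺(aq) is reduced (cathode) and Na⁺(aq) is produced by oxidation at the anode.
E°cell = E°(cathode) − E°(anode) = +1.61 − (−2.70) = +4.31 V.
The positive value indicates the reaction is spontaneous as written.

+4.31 V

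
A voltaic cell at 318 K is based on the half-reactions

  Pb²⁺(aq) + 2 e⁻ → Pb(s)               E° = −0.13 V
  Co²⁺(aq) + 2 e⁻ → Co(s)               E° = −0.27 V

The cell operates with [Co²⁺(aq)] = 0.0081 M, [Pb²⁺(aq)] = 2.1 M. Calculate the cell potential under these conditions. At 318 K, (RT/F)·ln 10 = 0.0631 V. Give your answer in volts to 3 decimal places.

Since E°(Pb²⁺/Pb) > E°(Co²⁺/Co), Pb²⁺/Pb serves as the cathode.
E°cell = −0.13 − (−0.27) = +0.14 V, with n = 2 electrons transferred.
Balancing gives Pb²⁺(aq) + Co(s) → Pb(s) + Co²⁺(aq); hence Q = [Co²⁺(aq)] / [Pb²⁺(aq)] = 0.00386 (log Q = −2.414).
By the Nernst equation, E = +0.14 − (0.0631/2)·(−2.414) = +0.216 V.

+0.216 V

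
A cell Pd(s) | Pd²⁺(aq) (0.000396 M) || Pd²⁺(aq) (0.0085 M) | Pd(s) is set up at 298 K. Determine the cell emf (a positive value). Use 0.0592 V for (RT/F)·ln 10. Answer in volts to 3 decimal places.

For a concentration cell E°cell = 0, since both electrodes use the same couple.
The compartment with the higher Pd²⁺(aq) concentration (0.0085 M) acts as the cathode; ions are reduced there and produced at the dilute (0.000396 M) anode.
With n = 2, Ecell = −(0.0592/2)·log([dilute]/[conc]) = −(0.0592/2)·log(0.000396/0.0085) = +0.039 V.

0.039 V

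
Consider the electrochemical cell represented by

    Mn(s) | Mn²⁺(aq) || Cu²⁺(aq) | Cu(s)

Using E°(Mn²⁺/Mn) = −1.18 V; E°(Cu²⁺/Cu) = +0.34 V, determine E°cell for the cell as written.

By convention the left-hand electrode in cell notation is the anode (oxidation) and the right-hand electrode is the cathode (reduction).
E°cell = E°(right) − E°(left) = +0.34 − (−1.18) = +1.52 V.

+1.52 V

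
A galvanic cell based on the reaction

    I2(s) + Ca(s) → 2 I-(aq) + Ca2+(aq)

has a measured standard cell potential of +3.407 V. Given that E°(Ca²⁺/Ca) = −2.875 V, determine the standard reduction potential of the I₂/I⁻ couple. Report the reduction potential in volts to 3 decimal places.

In the reaction as written the I₂/I⁻ couple is reduced (cathode) and Ca²⁺/Ca is oxidized (anode), so E°cell = E°(I₂/I⁻) − E°(Ca²⁺/Ca).
E°(I₂/I⁻) = E°cell + E°(anode) = +3.407 + (−2.875) = +0.532 V.

+0.532 V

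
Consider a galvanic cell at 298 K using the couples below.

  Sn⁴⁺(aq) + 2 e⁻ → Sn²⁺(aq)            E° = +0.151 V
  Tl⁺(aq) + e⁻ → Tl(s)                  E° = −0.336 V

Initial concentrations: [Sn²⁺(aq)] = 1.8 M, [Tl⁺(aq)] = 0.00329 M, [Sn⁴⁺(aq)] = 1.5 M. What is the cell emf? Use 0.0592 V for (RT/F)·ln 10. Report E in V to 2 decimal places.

The Sn⁴⁺/Sn²⁺ couple has the more positive E°, so it is the cathode; Tl⁺/Tl is the anode.
The standard potential is +0.151 − (−0.336) = +0.487 V and the balanced reaction transfers n = 2 electrons.
Balancing gives Sn⁴⁺(aq) + 2 Tl(s) → Sn²⁺(aq) + 2 Tl⁺(aq); hence Q = ([Sn²⁺(aq)]·[Tl⁺(aq)]^2) / [Sn⁴⁺(aq)] = 1.3×10^−5 (log Q = −4.886).
Applying E = E° − (RT ln10/nF)·log Q gives +0.487 − (0.0592/2)(−4.886) = +0.63 V.

+0.63 V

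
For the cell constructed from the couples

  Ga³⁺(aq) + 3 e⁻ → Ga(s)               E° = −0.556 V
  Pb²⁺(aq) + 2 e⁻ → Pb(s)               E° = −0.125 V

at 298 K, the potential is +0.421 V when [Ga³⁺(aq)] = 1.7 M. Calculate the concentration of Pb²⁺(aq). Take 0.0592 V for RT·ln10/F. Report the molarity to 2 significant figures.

Pb²⁺/Pb is the cathode (higher E°); E°cell = −0.125 − (−0.556) = +0.431 V with n = 6.
Since E = E° − (0.0592/n)·log Q, log Q = n(E° − E)/0.0592 = 1.014.
Balancing electrons gives 3 Pb²⁺(aq) + 2 Ga(s) → 3 Pb(s) + 2 Ga³⁺(aq); thus Q = [Ga³⁺(aq)]^2 / [Pb²⁺(aq)]^3.
Isolating [Pb²⁺(aq)] in Q = 10^{1.014} yields log [Pb²⁺(aq)] = −0.184, i.e. 0.65 M.

0.65 M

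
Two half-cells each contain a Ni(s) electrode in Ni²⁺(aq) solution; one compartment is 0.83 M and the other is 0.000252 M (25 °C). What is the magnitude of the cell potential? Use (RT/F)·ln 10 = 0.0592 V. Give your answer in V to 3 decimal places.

0.104 V

For a concentration cell E°cell = 0, since both electrodes use the same couple.
The compartment with the higher Ni²⁺(aq) concentration (0.83 M) acts as the cathode; ions are reduced there and produced at the dilute (0.000252 M) anode.
With n = 2, Ecell = −(0.0592/2)·log([dilute]/[conc]) = −(0.0592/2)·log(0.000252/0.83) = +0.104 V.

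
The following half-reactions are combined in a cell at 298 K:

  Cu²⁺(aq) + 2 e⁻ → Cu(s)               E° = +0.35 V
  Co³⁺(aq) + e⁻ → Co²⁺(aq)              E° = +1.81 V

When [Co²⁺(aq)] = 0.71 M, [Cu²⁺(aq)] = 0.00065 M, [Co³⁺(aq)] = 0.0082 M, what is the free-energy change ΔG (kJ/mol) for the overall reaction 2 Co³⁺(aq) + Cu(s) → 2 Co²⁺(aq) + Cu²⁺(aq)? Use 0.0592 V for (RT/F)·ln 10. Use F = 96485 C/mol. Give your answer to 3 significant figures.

With Co³⁺/Co²⁺ reduced at the cathode, E°cell = +1.81 − (+0.35) = +1.46 V and n = 2.
Here Q = ([Co²⁺(aq)]^2·[Cu²⁺(aq)]) / [Co³⁺(aq)]^2 = 4.87 (log Q = 0.688), giving E = +1.46 − (0.0592/2)·(0.688) = +1.4396 V.
Finally ΔG = −nFE = −(2)(96485 C/mol)(+1.4396 V) = −278 kJ/mol.

−278 kJ/mol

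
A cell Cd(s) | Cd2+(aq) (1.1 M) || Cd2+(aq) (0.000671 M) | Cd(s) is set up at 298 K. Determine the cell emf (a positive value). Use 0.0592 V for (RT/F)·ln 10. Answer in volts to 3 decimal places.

0.095 V

For a concentration cell E°cell = 0, since both electrodes use the same couple.
The compartment with the higher Cd2+(aq) concentration (1.1 M) acts as the cathode; ions are reduced there and produced at the dilute (0.000671 M) anode.
With n = 2, Ecell = −(0.0592/2)·log([dilute]/[conc]) = −(0.0592/2)·log(0.000671/1.1) = +0.095 V.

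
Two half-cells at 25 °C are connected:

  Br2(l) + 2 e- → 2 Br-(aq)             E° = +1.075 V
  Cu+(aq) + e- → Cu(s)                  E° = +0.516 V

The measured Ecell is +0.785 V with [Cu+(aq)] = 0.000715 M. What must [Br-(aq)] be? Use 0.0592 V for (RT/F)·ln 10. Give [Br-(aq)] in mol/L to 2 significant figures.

With Br₂/Br⁻ at the cathode and Cu⁺/Cu at the anode, E°cell = +1.075 − (+0.516) = +0.559 V (n = 2).
From the Nernst equation, log Q = n(E° − E)/0.0592 = 2·(+0.559 − (+0.785))/0.0592 = −7.635.
Balancing electrons gives Br2(l) + 2 Cu(s) → 2 Br-(aq) + 2 Cu+(aq); thus Q = [Br-(aq)]^2·[Cu+(aq)]^2.
Substituting the known concentrations and solving, log [Br-(aq)] = −0.672 and [Br-(aq)] = 0.21 M.

0.21 M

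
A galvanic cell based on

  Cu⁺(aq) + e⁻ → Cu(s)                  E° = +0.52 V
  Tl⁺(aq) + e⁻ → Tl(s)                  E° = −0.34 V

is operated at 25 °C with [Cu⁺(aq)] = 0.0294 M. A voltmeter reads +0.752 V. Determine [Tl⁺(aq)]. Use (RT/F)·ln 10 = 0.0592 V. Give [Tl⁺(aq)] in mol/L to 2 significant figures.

2.0 M

Cu⁺/Cu is the cathode (higher E°); E°cell = +0.52 − (−0.34) = +0.86 V with n = 1.
Rearranging E = E° − (0.0592/n)·log Q gives log Q = 1(+0.86 − (+0.752))/0.0592 = 1.824.
The balanced reaction is Cu⁺(aq) + Tl(s) → Cu(s) + Tl⁺(aq), so Q = [Tl⁺(aq)] / [Cu⁺(aq)].
Substituting the known concentrations and solving, log [Tl⁺(aq)] = 0.292 and [Tl⁺(aq)] = 2.0 M.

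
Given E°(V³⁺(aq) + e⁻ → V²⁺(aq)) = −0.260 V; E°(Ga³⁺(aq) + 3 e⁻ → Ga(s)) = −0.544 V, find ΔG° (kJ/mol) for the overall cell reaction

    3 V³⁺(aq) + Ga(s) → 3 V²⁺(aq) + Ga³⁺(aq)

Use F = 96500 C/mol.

In the reaction as written V³⁺(aq) is reduced, so the V³⁺/V²⁺ couple is the cathode and Ga³⁺/Ga is the anode.
E°cell = −0.260 − (−0.544) = +0.284 V; balancing electrons gives n = 3.
ΔG° = −nFE°cell = −(3)(96500)(+0.284) J/mol = −82.2 kJ/mol.

−82.2 kJ/mol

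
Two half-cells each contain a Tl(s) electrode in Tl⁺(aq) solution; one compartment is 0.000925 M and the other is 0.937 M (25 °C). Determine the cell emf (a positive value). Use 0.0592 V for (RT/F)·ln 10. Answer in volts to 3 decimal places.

For a concentration cell E°cell = 0, since both electrodes use the same couple.
The compartment with the higher Tl⁺(aq) concentration (0.937 M) acts as the cathode; ions are reduced there and produced at the dilute (0.000925 M) anode.
With n = 1, Ecell = −(0.0592/1)·log([dilute]/[conc]) = −(0.0592/1)·log(0.000925/0.937) = +0.178 V.

0.178 V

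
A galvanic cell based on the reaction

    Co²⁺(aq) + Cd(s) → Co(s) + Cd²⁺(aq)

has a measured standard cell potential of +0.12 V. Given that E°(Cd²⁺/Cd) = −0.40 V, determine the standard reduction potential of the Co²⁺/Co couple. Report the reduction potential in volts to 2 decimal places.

−0.28 V

In the reaction as written the Co²⁺/Co couple is reduced (cathode) and Cd²⁺/Cd is oxidized (anode), so E°cell = E°(Co²⁺/Co) − E°(Cd²⁺/Cd).
E°(Co²⁺/Co) = E°cell + E°(anode) = +0.12 + (−0.40) = −0.28 V.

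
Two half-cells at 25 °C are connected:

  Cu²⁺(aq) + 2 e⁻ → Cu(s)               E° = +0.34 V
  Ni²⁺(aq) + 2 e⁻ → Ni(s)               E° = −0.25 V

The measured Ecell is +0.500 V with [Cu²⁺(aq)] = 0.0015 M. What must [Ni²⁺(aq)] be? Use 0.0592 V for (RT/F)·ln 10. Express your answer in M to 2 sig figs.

1.6 M

The Cu²⁺/Cu couple has the larger reduction potential, so it is the cathode: E°cell = +0.34 − (−0.25) = +0.59 V and n = 2.
From the Nernst equation, log Q = n(E° − E)/0.0592 = 2·(+0.59 − (+0.500))/0.0592 = 3.041.
For Cu²⁺(aq) + Ni(s) → Cu(s) + Ni²⁺(aq), the reaction quotient is Q = [Ni²⁺(aq)] / [Cu²⁺(aq)].
Isolating [Ni²⁺(aq)] in Q = 10^{3.041} yields log [Ni²⁺(aq)] = 0.217, i.e. 1.6 M.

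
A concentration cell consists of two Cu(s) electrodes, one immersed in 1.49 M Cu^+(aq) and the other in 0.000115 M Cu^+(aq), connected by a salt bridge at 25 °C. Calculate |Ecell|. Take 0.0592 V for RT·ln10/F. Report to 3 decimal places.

0.243 V

For a concentration cell E°cell = 0, since both electrodes use the same couple.
The compartment with the higher Cu^+(aq) concentration (1.49 M) acts as the cathode; ions are reduced there and produced at the dilute (0.000115 M) anode.
With n = 1, Ecell = −(0.0592/1)·log([dilute]/[conc]) = −(0.0592/1)·log(0.000115/1.49) = +0.243 V.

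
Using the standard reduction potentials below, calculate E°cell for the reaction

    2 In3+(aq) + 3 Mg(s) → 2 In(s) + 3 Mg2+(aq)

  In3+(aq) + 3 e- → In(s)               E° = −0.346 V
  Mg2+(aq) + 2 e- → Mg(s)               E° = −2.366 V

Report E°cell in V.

In the reaction as written, In3+(aq) is reduced (cathode) and Mg2+(aq) is produced by oxidation at the anode.
E°cell = E°(cathode) − E°(anode) = −0.346 − (−2.366) = +2.020 V.
The positive value indicates the reaction is spontaneous as written.

+2.020 V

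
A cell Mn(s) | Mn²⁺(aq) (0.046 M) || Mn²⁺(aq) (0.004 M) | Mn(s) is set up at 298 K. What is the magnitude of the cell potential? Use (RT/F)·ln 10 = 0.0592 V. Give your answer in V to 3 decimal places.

For a concentration cell E°cell = 0, since both electrodes use the same couple.
The compartment with the higher Mn²⁺(aq) concentration (0.046 M) acts as the cathode; ions are reduced there and produced at the dilute (0.004 M) anode.
With n = 2, Ecell = −(0.0592/2)·log([dilute]/[conc]) = −(0.0592/2)·log(0.004/0.046) = +0.031 V.

0.031 V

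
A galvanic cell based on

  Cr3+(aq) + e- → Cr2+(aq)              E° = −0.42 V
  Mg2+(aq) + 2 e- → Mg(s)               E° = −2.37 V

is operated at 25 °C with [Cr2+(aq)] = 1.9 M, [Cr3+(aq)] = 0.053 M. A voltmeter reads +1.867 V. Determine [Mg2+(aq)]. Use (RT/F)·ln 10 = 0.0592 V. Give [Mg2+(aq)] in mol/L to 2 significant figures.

0.50 M

The Cr³⁺/Cr²⁺ couple has the larger reduction potential, so it is the cathode: E°cell = −0.42 − (−2.37) = +1.95 V and n = 2.
Since E = E° − (0.0592/n)·log Q, log Q = n(E° − E)/0.0592 = 2.804.
The balanced reaction is 2 Cr3+(aq) + Mg(s) → 2 Cr2+(aq) + Mg2+(aq), so Q = ([Cr2+(aq)]^2·[Mg2+(aq)]) / [Cr3+(aq)]^2.
Solving for the unknown gives log [Mg2+(aq)] = −0.305, so [Mg2+(aq)] ≈ 0.50 M.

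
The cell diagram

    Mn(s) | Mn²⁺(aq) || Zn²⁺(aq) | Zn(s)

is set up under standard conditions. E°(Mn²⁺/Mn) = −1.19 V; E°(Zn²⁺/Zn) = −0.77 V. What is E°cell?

+0.42 V

By convention the left-hand electrode in cell notation is the anode (oxidation) and the right-hand electrode is the cathode (reduction).
E°cell = E°(right) − E°(left) = −0.77 − (−1.19) = +0.42 V.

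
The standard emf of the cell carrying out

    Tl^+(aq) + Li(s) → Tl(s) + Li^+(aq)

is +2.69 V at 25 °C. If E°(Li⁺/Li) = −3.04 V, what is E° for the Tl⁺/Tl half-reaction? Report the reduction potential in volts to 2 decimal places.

−0.35 V

In the reaction as written the Tl⁺/Tl couple is reduced (cathode) and Li⁺/Li is oxidized (anode), so E°cell = E°(Tl⁺/Tl) − E°(Li⁺/Li).
E°(Tl⁺/Tl) = E°cell + E°(anode) = +2.69 + (−3.04) = −0.35 V.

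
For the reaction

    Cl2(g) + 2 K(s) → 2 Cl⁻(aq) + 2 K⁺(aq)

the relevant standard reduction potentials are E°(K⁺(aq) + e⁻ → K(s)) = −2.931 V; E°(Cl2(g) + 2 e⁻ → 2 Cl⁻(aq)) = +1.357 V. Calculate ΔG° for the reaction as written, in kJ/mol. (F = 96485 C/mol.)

In the reaction as written Cl2(g) is reduced, so the Cl₂/Cl⁻ couple is the cathode and K⁺/K is the anode.
E°cell = +1.357 − (−2.931) = +4.288 V; balancing electrons gives n = 2.
ΔG° = −nFE°cell = −(2)(96485)(+4.288) J/mol = −827 kJ/mol.

−827 kJ/mol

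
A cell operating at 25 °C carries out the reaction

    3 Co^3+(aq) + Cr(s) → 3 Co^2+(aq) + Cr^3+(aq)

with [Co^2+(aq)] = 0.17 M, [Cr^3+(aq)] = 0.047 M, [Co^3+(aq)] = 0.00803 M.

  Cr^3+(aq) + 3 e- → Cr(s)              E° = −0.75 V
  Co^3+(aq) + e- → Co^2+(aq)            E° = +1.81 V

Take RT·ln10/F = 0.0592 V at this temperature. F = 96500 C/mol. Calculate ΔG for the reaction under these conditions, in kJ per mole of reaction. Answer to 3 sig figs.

E°cell = +1.81 − (−0.75) = +2.56 V; the balanced reaction transfers n = 3 electrons.
Q = ([Co^2+(aq)]^3·[Cr^3+(aq)]) / [Co^3+(aq)]^3 = 446, so log Q = 2.649 and E = +2.56 − (0.0592/3)(2.649) = +2.5077 V.
ΔG = −nFE = −(3)(96500)(+2.5077) J/mol = −726 kJ/mol.

−726 kJ/mol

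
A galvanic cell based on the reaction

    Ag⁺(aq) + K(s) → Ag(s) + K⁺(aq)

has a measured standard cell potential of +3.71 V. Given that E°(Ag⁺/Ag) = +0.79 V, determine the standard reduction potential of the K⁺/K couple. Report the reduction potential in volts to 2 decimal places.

In the reaction as written the Ag⁺/Ag couple is reduced (cathode) and K⁺/K is oxidized (anode), so E°cell = E°(Ag⁺/Ag) − E°(K⁺/K).
E°(K⁺/K) = E°(cathode) − E°cell = +0.79 − (+3.71) = −2.92 V.

−2.92 V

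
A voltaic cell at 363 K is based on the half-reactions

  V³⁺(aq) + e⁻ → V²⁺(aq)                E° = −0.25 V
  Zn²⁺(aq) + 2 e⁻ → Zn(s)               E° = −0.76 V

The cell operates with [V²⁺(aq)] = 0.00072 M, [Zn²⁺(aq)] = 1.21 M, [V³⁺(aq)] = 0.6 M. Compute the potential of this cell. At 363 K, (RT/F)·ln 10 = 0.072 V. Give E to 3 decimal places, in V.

+0.717 V

The V³⁺/V²⁺ couple has the more positive E°, so it is the cathode; Zn²⁺/Zn is the anode.
E°cell = E°cat − E°an = −0.25 − (−0.76) = +0.51 V; n = 2.
The balanced reaction is 2 V³⁺(aq) + Zn(s) → 2 V²⁺(aq) + Zn²⁺(aq), so Q = ([V²⁺(aq)]^2·[Zn²⁺(aq)]) / [V³⁺(aq)]^2 = 1.74×10^−6 and log Q = −5.759.
Applying E = E° − (RT ln10/nF)·log Q gives +0.51 − (0.072/2)(−5.759) = +0.717 V.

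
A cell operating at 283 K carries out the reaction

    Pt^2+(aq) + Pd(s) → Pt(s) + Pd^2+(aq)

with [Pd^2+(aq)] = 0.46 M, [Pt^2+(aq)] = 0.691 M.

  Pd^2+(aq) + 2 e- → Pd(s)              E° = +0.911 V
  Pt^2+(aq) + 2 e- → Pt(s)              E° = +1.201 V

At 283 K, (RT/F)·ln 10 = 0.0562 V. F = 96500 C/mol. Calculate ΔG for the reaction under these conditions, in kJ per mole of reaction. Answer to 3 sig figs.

The standard cell potential is +1.201 − (+0.911) = +0.290 V, with n = 2 electrons in the balanced equation.
The reaction quotient is [Pd^2+(aq)] / [Pt^2+(aq)] = 0.666; by Nernst, E = +0.290 − (0.0562/2)(−0.177) = +0.2950 V.
ΔG = −nFE = −(2)(96500)(+0.2950) J/mol = −56.9 kJ/mol.

−56.9 kJ/mol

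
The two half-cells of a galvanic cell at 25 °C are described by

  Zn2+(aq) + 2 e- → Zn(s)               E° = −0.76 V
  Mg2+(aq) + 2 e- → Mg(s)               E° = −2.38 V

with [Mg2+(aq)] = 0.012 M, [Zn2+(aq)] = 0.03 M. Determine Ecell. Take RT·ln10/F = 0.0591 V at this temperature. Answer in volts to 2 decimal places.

The Zn²⁺/Zn couple has the more positive E°, so it is the cathode; Mg²⁺/Mg is the anode.
E°cell = −0.76 − (−2.38) = +1.62 V, with n = 2 electrons transferred.
Balancing gives Zn2+(aq) + Mg(s) → Zn(s) + Mg2+(aq); hence Q = [Mg2+(aq)] / [Zn2+(aq)] = 0.4 (log Q = −0.398).
Applying E = E° − (RT ln10/nF)·log Q gives +1.62 − (0.0591/2)(−0.398) = +1.63 V.

+1.63 V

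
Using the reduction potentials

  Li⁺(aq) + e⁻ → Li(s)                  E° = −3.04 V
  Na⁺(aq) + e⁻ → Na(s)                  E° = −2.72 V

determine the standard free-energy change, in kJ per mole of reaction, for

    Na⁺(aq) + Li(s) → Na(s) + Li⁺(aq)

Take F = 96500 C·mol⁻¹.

−30.9 kJ/mol

In the reaction as written Na⁺(aq) is reduced, so the Na⁺/Na couple is the cathode and Li⁺/Li is the anode.
E°cell = −2.72 − (−3.04) = +0.32 V; balancing electrons gives n = 1.
ΔG° = −nFE°cell = −(1)(96500)(+0.32) J/mol = −30.9 kJ/mol.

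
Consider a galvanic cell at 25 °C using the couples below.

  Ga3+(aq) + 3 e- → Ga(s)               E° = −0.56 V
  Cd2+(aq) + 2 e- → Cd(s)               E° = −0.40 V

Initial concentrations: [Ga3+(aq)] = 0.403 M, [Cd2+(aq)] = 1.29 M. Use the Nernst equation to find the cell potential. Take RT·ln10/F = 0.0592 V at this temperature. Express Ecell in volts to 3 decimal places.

+0.171 V

Since E°(Cd²⁺/Cd) > E°(Ga³⁺/Ga), Cd²⁺/Cd serves as the cathode.
The standard potential is −0.40 − (−0.56) = +0.16 V and the balanced reaction transfers n = 6 electrons.
Balancing gives 3 Cd2+(aq) + 2 Ga(s) → 3 Cd(s) + 2 Ga3+(aq); hence Q = [Ga3+(aq)]^2 / [Cd2+(aq)]^3 = 0.0757 (log Q = −1.121).
By the Nernst equation, E = +0.16 − (0.0592/6)·(−1.121) = +0.171 V.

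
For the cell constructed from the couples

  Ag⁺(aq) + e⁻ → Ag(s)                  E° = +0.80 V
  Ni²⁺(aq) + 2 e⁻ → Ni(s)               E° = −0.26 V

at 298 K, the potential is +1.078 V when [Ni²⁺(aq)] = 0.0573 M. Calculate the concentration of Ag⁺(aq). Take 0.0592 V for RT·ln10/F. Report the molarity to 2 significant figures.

With Ag⁺/Ag at the cathode and Ni²⁺/Ni at the anode, E°cell = +0.80 − (−0.26) = +1.06 V (n = 2).
Since E = E° − (0.0592/n)·log Q, log Q = n(E° − E)/0.0592 = −0.608.
The balanced reaction is 2 Ag⁺(aq) + Ni(s) → 2 Ag(s) + Ni²⁺(aq), so Q = [Ni²⁺(aq)] / [Ag⁺(aq)]^2.
Isolating [Ag⁺(aq)] in Q = 10^{−0.608} yields log [Ag⁺(aq)] = −0.317, i.e. 0.48 M.

0.48 M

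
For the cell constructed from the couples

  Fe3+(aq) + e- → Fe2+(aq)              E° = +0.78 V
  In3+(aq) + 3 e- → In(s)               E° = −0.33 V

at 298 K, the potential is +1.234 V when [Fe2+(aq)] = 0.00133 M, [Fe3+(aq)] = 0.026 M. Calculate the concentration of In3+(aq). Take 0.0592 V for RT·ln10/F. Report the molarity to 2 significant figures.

0.0039 M

Fe³⁺/Fe²⁺ is the cathode (higher E°); E°cell = +0.78 − (−0.33) = +1.11 V with n = 3.
Since E = E° − (0.0592/n)·log Q, log Q = n(E° − E)/0.0592 = −6.284.
For 3 Fe3+(aq) + In(s) → 3 Fe2+(aq) + In3+(aq), the reaction quotient is Q = ([Fe2+(aq)]^3·[In3+(aq)]) / [Fe3+(aq)]^3.
Substituting the known concentrations and solving, log [In3+(aq)] = −2.411 and [In3+(aq)] = 0.0039 M.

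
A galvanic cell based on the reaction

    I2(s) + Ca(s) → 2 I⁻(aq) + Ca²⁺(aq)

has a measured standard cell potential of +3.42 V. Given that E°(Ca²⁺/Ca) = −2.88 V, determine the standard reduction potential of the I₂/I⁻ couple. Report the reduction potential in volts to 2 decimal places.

In the reaction as written the I₂/I⁻ couple is reduced (cathode) and Ca²⁺/Ca is oxidized (anode), so E°cell = E°(I₂/I⁻) − E°(Ca²⁺/Ca).
E°(I₂/I⁻) = E°cell + E°(anode) = +3.42 + (−2.88) = +0.54 V.

+0.54 V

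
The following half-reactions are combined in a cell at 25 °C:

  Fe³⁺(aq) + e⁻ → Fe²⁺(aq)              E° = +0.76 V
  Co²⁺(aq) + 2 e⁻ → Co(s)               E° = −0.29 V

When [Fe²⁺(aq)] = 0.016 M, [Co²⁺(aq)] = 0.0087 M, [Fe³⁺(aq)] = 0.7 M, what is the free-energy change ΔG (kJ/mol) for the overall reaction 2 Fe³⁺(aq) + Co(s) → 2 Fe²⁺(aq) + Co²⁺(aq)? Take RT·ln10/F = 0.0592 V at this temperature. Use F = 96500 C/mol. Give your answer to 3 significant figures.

−233 kJ/mol

With Fe³⁺/Fe²⁺ reduced at the cathode, E°cell = +0.76 − (−0.29) = +1.05 V and n = 2.
The reaction quotient is ([Fe²⁺(aq)]^2·[Co²⁺(aq)]) / [Fe³⁺(aq)]^2 = 4.55×10^−6; by Nernst, E = +1.05 − (0.0592/2)(−5.342) = +1.2081 V.
ΔG = −nFE = −(2)(96500)(+1.2081) J/mol = −233 kJ/mol.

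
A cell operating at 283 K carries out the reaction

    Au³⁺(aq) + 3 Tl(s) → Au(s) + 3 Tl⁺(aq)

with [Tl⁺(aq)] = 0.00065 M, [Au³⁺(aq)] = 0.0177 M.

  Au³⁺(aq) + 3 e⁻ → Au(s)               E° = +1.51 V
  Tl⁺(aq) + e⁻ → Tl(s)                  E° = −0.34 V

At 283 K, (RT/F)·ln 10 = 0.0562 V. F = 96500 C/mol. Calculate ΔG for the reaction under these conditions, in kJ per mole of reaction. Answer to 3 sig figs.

The standard cell potential is +1.51 − (−0.34) = +1.85 V, with n = 3 electrons in the balanced equation.
Here Q = [Tl⁺(aq)]^3 / [Au³⁺(aq)] = 1.55×10^−8 (log Q = −7.809), giving E = +1.85 − (0.0562/3)·(−7.809) = +1.9963 V.
Then ΔG = −nFE = −3 × 96500 × +1.9963 J/mol = −578 kJ/mol.

−578 kJ/mol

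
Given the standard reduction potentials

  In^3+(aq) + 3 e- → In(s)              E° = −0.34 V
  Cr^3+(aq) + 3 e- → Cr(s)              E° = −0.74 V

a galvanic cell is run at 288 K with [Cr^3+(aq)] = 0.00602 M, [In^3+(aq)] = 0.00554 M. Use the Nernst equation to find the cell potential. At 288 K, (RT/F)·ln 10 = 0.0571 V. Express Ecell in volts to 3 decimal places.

+0.399 V

Since E°(In³⁺/In) > E°(Cr³⁺/Cr), In³⁺/In serves as the cathode.
The standard potential is −0.34 − (−0.74) = +0.40 V and the balanced reaction transfers n = 3 electrons.
For the overall reaction In^3+(aq) + Cr(s) → In(s) + Cr^3+(aq), Q = [Cr^3+(aq)] / [In^3+(aq)] = 1.09, giving log Q = 0.036.
By the Nernst equation, E = +0.40 − (0.0571/3)·(0.036) = +0.399 V.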